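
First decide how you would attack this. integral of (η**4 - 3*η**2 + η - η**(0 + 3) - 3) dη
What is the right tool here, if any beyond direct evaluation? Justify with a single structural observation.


Best approach: no special technique — nothing composite, nothing rational, nothing trigonometric — each constant-multiple power of η integrates by the power rule alone.


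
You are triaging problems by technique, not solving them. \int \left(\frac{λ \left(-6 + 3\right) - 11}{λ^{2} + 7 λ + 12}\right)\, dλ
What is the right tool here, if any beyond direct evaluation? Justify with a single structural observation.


Technique: partial fractions — once λ^{2} + 7 λ + 12 is factored, each root contributes a simple-fraction term; integrate them one at a time.


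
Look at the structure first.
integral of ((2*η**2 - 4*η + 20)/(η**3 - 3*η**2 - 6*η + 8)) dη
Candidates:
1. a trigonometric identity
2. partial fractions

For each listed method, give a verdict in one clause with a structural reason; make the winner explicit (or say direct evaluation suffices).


Technique: partial fractions — η**3 - 3*η**2 - 6*η + 8 splits into linear pieces, so the quotient is a sum of simple fractions — decompose before integrating.
- a trigonometric identity — there is no trigonometric structure at all — the integrand carries no sine or cosine to rewrite.
- partial fractions: a fit — the right tool for this form.


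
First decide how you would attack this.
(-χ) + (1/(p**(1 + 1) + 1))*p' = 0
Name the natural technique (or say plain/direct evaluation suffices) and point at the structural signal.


Best approach: separation of variables — solved for the derivative, the right side splits multiplicatively into a function of each variable alone — divide and integrate each side. An exactness check succeeds on this form as well — separation and the potential function arrive at the same answer, separation more directly.


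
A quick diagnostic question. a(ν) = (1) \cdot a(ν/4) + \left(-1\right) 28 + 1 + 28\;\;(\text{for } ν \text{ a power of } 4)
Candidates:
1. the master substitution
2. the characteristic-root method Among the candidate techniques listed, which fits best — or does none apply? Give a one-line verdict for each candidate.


Verdict: the master substitution — treat m = log base 4 of ν as the new clock: one recursion step advances m by one while ν scales by 4.
- the master substitution: a fit — the right tool for this form.
- the characteristic-root method — a divided-index call is not the fixed-shift linear shape that characteristic roots solve.


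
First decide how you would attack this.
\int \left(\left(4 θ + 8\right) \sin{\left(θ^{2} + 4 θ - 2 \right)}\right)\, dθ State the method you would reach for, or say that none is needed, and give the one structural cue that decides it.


Technique: u-substitution — collected, the integrand has one factor that is, up to a constant, the derivative of an inner expression the rest depends on — substitute for that inner expression.


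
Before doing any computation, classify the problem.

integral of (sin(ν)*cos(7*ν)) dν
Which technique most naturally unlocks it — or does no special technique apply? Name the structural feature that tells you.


Technique: a trigonometric identity — two sinusoids at different rates multiply in sin(ν)*cos(7*ν); the product-to-sum identity uncouples them.


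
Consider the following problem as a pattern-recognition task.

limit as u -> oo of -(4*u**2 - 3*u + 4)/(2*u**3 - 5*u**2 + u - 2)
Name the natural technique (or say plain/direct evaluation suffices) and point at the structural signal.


Best approach: dominant-term comparison — as u grows, only the highest-degree terms matter — compare leading terms and read the limit off. As a single quotient, the ∞/∞ shape would yield to repeated differentiation as well — the growth comparison gets there in one look.


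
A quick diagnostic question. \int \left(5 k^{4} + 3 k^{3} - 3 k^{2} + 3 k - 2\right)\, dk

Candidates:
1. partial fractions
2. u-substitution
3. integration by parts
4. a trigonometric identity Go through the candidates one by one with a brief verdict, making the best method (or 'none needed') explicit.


Diagnosis: no special technique — nothing composite, nothing rational, nothing trigonometric — each constant-multiple power of k integrates by the power rule alone.
- partial fractions — the expression is not a ratio of polynomials that decomposes further.
- u-substitution — any workable substitution here is cosmetic — the integrand is already in directly integrable form.
- integration by parts — parts would only shuffle a directly integrable integrand.
- a trigonometric identity: with no trigonometric functions present, identity rewriting has no target.


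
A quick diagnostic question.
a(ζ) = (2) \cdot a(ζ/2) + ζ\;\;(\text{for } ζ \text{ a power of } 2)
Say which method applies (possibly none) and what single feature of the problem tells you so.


Best approach: the master substitution — the argument contracts 2-fold per step: reindex ζ exponentially and solve the linear recurrence in the new index.


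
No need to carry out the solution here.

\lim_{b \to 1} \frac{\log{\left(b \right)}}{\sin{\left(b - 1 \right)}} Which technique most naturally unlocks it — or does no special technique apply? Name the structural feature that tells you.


Technique: l'Hôpital's rule (0/0) — substituting 1 gives 0 over 0; differentiate top and bottom once and re-evaluate. Known elementary limits would finish this too — the rule just bypasses the case analysis.


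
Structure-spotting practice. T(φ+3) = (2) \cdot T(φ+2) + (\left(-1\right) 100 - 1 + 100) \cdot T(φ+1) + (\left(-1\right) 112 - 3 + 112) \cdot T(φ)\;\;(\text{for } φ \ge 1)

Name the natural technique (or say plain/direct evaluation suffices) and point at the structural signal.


Method: the characteristic-root method — fixed numeric weights on consecutive terms and no forcing term added: the root method in its home territory.


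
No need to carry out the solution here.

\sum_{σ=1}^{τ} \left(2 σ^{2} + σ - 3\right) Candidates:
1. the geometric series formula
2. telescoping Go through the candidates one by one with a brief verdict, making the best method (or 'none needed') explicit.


Best approach: no special technique — no cancellation, no constant ratio, no binomial weights — just polynomial terms summed directly.
- the geometric series formula: the term-to-term ratio changes with the index, so the geometric formula cannot close it.
- telescoping: neither a shifted-difference shape nor integer-spaced poles are present.


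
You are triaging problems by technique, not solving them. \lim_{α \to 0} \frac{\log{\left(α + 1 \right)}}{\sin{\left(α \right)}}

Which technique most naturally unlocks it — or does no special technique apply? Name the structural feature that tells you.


Verdict: l'Hôpital's rule (0/0) — the 0/0 form at 0 is the signature situation for l'Hôpital's rule. One could equally expand both pieces locally and compare leading terms; the rule does that in one stroke.


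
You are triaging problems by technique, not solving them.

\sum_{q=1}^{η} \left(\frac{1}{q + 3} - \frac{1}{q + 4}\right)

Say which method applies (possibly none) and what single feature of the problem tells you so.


Technique: telescoping — this sum is a zipper: each term contributes \frac{1}{q + 3} and removes the next index's value, which the following term puts back, closing term by term.


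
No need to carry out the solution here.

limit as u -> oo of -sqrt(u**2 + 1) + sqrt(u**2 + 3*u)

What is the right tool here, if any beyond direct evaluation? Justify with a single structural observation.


Technique: conjugate multiplication — two divergent pieces with a minus sign between them and a radical in the mix: rationalize sqrt(u**2 + 3*u) - sqrt(u**2 + 1) before any limit law applies.


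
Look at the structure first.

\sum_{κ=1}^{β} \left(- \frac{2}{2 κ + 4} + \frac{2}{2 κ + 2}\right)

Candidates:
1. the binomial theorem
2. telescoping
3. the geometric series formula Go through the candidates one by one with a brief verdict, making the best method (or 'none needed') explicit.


Best approach: telescoping — the summand is \frac{2}{2 κ + 2} minus the same expression shifted by one, so consecutive terms cancel in pairs.
- the binomial theorem: there is no sum-raised-to-a-power identity hiding in these terms.
- telescoping: yes — fits the structure here.
- the geometric series formula: dividing successive terms gives an index-dependent quantity, not a constant.


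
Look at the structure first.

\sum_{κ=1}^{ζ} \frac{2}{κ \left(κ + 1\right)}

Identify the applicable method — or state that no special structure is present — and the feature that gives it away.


Verdict: telescoping — \frac{2}{κ \left(κ + 1\right)} decomposes into shift-paired simple fractions; the series telescopes to finitely many boundary pieces.


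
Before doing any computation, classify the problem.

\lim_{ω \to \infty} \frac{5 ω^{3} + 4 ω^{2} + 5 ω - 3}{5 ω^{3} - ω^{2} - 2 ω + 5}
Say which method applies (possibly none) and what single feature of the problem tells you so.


Verdict: dominant-term comparison — divide through by the highest power of ω; every lower-order term dies and the dominant terms decide the limit. Viewed as a single quotient this is an ∞/∞ form — an at-infinity application of l'Hôpital's rule would also resolve it; comparing leading growth reads the answer without differentiating.


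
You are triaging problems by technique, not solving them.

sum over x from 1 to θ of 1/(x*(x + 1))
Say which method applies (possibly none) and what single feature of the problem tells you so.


Technique: telescoping — one partial-fraction pass turns 1/(x*(x + 1)) into a shifted difference, and shifted differences telescope.


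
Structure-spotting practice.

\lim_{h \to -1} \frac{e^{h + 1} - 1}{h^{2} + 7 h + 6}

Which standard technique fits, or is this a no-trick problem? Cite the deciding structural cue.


Technique: l'Hôpital's rule (0/0) — plug in -1: top and bottom both hit zero, so differentiate each and retry. One could equally expand both pieces locally and compare leading terms; the rule does that in one stroke.


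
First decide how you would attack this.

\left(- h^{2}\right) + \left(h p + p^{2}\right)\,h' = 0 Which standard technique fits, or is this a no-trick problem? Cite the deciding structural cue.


Diagnosis: the homogeneous substitution — the slope's numerator and denominator share total degree; set v = h/p and the equation drops to separable form. Rewriting — with the variables' roles exchanged where the shape demands it — would expose a Bernoulli structure too; the homogeneous substitution simply reads the degrees directly.


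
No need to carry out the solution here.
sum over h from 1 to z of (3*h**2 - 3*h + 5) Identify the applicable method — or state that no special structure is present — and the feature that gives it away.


Diagnosis: no special technique — recognize the absence of structure: constant-multiple powers of h summed plainly, no special method required.


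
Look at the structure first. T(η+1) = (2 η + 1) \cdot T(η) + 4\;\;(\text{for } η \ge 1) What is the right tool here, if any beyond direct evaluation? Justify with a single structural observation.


Method: a summation factor — with the index-dependent coefficient 2 η + 1, dividing by the cumulative product turns the left side into a pure difference.


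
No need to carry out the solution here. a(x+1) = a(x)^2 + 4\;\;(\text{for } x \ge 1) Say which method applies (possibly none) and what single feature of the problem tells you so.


Technique: no special technique — no ansatz, no master substitution, no summation factor survives the nonlinearity here.


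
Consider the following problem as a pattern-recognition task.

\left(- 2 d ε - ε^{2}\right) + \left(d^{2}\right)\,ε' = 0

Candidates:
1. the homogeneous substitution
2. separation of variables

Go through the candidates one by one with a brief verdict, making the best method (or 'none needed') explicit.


Method: the homogeneous substitution — the slope is degree-zero homogeneous: the ratio substitution v = ε/d collapses it. A Bernoulli substitution is a fair alternative on this equation directly; the homogeneous reading takes it as given.
- the homogeneous substitution: a fit — the right tool for this form.
- separation of variables — no algebra isolates the independent variable on one side and the unknown on the other.


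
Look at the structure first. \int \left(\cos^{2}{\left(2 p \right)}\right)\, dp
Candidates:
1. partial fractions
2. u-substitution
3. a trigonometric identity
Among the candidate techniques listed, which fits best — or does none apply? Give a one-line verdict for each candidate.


Technique: a trigonometric identity — the even exponent on \cos^{2}{\left(2 p \right)} signals one move: rewrite via cos of the doubled angle.
- partial fractions: the expression is not a ratio of polynomials that decomposes further.
- u-substitution: no subexpression of the integrand pairs with its own derivative as a factor — individual terms may offer their own substitutions, but any change of variable covering the whole integral would have to be constructed from outside the expression.
- a trigonometric identity — applies; the problem has the shape this method handles.


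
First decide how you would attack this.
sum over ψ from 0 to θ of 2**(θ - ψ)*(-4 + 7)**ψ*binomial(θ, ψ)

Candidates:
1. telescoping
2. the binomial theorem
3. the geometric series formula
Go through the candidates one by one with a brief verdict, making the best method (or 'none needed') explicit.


Technique: the binomial theorem — the summand is term ψ of a binomial expansion in (-4 + 7) and 2; the whole sum is a single power.
- telescoping: neither a shifted-difference shape nor integer-spaced poles are present.
- the binomial theorem — applies; the problem has the shape this method handles.
- the geometric series formula: there is no constant term-to-term ratio.


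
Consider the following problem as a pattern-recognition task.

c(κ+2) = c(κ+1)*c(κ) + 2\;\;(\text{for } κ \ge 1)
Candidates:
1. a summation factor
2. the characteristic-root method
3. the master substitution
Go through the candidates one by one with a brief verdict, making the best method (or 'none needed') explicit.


Best approach: no special technique — each new value is a nonlinear function of earlier ones — scaling arguments and superposition both fail.
- a summation factor: no summation factor applies — the rule is not linear in the sequence values.
- the characteristic-root method — nonlinearity rules out exponential-mode superposition from the start.
- the master substitution: the recursive argument is a shift of the index, not a fixed fraction of it.


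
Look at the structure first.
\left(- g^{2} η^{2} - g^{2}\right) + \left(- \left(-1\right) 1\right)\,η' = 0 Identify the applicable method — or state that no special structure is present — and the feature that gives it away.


Best approach: separation of variables — one side of the product carries the independent variable, the other the unknown — the textbook separation shape.


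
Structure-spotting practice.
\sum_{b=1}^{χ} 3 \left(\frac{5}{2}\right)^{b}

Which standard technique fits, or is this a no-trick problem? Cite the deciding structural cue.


Method: the geometric series formula — consecutive terms stand in a fixed index-free ratio — the geometric sum formula closes it.


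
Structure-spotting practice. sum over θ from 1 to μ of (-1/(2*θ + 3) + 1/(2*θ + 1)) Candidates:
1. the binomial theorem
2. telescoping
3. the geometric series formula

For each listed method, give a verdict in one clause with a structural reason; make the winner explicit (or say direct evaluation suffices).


Method: telescoping — consecutive terms evaluate one function at adjacent indices (1/(2*θ + 1) is its current value): one term's tail is the next term's head, so the chain collapses.
- the binomial theorem: there is no sum-raised-to-a-power identity hiding in these terms.
- telescoping: applies; the problem has the shape this method handles.
- the geometric series formula — there is no constant term-to-term ratio.


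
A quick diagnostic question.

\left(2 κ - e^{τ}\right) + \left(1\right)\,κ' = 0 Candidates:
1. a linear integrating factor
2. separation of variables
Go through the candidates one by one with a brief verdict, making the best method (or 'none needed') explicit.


Best approach: a linear integrating factor — first power of κ, nonzero forcing: the integrating-factor recipe applies verbatim with p = 2.
- a linear integrating factor: applies; the problem has the shape this method handles.
- separation of variables — no algebra isolates the independent variable on one side and the unknown on the other.


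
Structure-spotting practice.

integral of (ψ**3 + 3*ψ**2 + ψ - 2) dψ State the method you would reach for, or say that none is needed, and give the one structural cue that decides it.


Diagnosis: no special technique — every term is a constant multiple of a power of ψ; term-wise power-rule integration needs no preliminary transformation.


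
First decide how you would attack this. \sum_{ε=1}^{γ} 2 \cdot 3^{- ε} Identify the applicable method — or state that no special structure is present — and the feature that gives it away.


Method: the geometric series formula — consecutive terms stand in a fixed index-free ratio — the geometric sum formula closes it.


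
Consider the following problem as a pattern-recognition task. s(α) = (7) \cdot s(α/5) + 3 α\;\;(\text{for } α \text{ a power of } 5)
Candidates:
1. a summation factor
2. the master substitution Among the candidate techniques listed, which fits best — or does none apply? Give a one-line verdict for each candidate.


Technique: the master substitution — the argument shrinks by the factor 5, so measure the index on a logarithmic scale and the recursion becomes a shift.
- a summation factor — a divided-index call is outside the fixed-shift first-order family a summation factor normalizes.
- the master substitution: a fit — the right tool for this form.


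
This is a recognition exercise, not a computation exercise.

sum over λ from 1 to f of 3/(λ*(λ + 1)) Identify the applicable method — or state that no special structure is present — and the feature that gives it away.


Diagnosis: telescoping — 3/(λ*(λ + 1)) hides a difference of shifted reciprocals — decompose it and the middle of the sum vanishes.


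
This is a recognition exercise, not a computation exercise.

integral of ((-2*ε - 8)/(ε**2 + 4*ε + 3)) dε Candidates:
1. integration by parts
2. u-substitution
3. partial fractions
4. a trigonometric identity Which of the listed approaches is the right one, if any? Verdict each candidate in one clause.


Verdict: partial fractions — the factorization of ε**2 + 4*ε + 3 is the whole battle; after it, each term is a table integral.
- integration by parts — no split into a nonconstant polynomial times one of the standard kernels — exp, sine, or cosine of a linear argument, or a logarithm — applies here.
- u-substitution — no subexpression of the integrand pairs with its own derivative as a factor — individual terms may offer their own substitutions, but any change of variable covering the whole integral would have to be constructed from outside the expression.
- partial fractions — applicable, and directly so.
- a trigonometric identity: there is no trigonometric structure at all — the integrand carries no sine or cosine to rewrite.


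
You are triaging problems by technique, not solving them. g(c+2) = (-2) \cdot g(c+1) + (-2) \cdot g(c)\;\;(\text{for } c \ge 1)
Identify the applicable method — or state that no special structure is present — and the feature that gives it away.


Best approach: the characteristic-root method — the recurrence treats every index alike (constant coefficients, no forcing) — precisely the regime where r^c trials close it.


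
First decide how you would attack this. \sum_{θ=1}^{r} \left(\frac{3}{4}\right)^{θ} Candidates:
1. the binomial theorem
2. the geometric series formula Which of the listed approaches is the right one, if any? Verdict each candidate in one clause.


Technique: the geometric series formula — check a ratio of consecutive terms: it is \frac{3}{4}, independent of the index, so the geometric formula closes the sum.
- the binomial theorem: the terms lack the binomial-coefficient-weighted complementary-power pattern of an expansion.
- the geometric series formula — applies; the problem has the shape this method handles.


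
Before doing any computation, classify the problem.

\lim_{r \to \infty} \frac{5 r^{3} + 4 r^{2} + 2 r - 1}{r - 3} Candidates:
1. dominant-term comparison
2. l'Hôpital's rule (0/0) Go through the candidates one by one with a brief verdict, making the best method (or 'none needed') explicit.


Method: dominant-term comparison — at large r only the top-degree terms survive; compare the leading terms and the limit falls out.
- dominant-term comparison: yes, a natural case for it.
- l'Hôpital's rule (0/0) — viewed as a single quotient this runs to ∞/∞, not the 0/0 clash this candidate addresses; an at-infinity variant of the rule would resolve it, but comparing leading growth reads the answer without differentiating.


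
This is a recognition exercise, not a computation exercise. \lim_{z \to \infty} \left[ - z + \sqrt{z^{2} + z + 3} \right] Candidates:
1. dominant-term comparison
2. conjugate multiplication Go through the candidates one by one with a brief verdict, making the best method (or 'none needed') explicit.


Verdict: conjugate multiplication — this difference gives up after one conjugate multiplication — the radical structure cancels against its conjugate.
- dominant-term comparison: no dominant power emerges to decide the limit by degree comparison.
- conjugate multiplication: a fit — the right tool for this form.


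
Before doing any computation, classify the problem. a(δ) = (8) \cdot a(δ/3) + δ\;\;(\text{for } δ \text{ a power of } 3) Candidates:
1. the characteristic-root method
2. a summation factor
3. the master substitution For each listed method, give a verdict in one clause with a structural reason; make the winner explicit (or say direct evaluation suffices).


Verdict: the master substitution — the argument shrinks by the factor 3, so measure the index on a logarithmic scale and the recursion becomes a shift.
- the characteristic-root method: a divided-index call is not the fixed-shift linear shape that characteristic roots solve.
- a summation factor: the recursion divides its index rather than shifting it — there is no previous-term chain for a summation factor to telescope.
- the master substitution — yes — fits the structure here.


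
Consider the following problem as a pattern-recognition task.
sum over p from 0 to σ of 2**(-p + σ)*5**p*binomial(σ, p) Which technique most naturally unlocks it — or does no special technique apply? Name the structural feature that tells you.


Technique: the binomial theorem — terms weighting binomial(σ, p) against matched powers of 5 and 2 reassemble into (5 + 2)^σ by the binomial theorem.


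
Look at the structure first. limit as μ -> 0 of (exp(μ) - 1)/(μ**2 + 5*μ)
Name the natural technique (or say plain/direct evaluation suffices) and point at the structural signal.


Method: l'Hôpital's rule (0/0) — the 0/0 form at 0 is the signature situation for l'Hôpital's rule. Expanding numerator and denominator to first order gives the same value — the rule automates exactly that.


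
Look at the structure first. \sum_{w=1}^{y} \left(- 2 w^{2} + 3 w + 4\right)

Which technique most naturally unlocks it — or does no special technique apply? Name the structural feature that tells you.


Method: no special technique — this is bookkeeping, not technique: standard formulas for sums of constant-multiple powers of w apply termwise.


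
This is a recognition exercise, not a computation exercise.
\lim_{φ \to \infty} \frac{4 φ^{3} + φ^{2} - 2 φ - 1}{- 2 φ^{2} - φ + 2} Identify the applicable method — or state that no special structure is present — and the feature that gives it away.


Verdict: dominant-term comparison — divide by the highest power of φ present: lower-order terms vanish and the dominant ratio remains. Viewed as a single quotient this is an ∞/∞ form — an at-infinity application of l'Hôpital's rule would also resolve it; comparing leading growth reads the answer without differentiating.


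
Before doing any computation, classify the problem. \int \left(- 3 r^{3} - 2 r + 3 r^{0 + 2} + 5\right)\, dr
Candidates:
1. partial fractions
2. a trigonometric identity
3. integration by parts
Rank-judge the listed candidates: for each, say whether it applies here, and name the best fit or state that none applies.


Verdict: no special technique — the integrand is a sum of constant multiples of powers of r — integrate term by term.
- partial fractions — the expression is not a ratio of polynomials that decomposes further.
- a trigonometric identity — with no trigonometric functions present, identity rewriting has no target.
- integration by parts — splitting off a factor buys nothing — the integrand integrates directly without parts.


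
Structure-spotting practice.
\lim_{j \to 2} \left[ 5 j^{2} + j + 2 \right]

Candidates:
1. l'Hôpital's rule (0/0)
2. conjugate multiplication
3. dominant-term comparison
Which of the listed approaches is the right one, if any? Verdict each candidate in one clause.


Diagnosis: no special technique — the expression is continuous at 2 — substitute and evaluate; no indeterminate form appears.
- l'Hôpital's rule (0/0) — substituting the point gives a finite value outright — there is no indeterminate clash to repair.
- conjugate multiplication — multiplying by a conjugate would not remove any indeterminacy here.
- dominant-term comparison: this is not a rational comparison of growth rates at infinity.


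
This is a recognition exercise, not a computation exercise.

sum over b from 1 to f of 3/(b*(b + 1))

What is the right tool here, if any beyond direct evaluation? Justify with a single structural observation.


Method: telescoping — poles of 3/(b*(b + 1)) differ by an integer, the telltale of a telescoping partial-fraction sum.


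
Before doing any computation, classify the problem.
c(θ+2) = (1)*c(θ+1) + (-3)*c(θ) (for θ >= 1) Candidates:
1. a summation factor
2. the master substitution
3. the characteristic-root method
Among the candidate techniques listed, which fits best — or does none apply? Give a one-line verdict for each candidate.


Technique: the characteristic-root method — linear, homogeneous, constant coefficients: solutions of the form r^θ exist — find the roots of the characteristic polynomial.
- a summation factor — the recurrence reaches back more than one step, outside the first-order family a summation factor normalizes.
- the master substitution: the recursion steps by a constant offset, so exponential reindexing is pointless.
- the characteristic-root method — applicable, and directly so.


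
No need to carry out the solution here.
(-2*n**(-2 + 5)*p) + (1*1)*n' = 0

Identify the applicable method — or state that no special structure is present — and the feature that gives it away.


Method: separation of variables — all dependence on the two variables factors apart, the defining separable shape.


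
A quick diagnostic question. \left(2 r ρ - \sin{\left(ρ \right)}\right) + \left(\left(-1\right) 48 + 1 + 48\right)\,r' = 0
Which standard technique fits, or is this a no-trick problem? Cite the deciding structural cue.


Diagnosis: a linear integrating factor — the unknown enters only to the first power against a nonzero forcing term — the integrating-factor template applies directly.


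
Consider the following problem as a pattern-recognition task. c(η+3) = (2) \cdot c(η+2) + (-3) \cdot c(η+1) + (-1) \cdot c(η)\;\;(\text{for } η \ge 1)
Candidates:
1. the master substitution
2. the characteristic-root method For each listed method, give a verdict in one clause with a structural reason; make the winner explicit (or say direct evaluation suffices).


Verdict: the characteristic-root method — this is the constant-coefficient homogeneous case — the whole solution in η reduces to a polynomial's roots.
- the master substitution — the recursive argument is a shift of the index, not a fixed fraction of it.
- the characteristic-root method — yes — fits the structure here.


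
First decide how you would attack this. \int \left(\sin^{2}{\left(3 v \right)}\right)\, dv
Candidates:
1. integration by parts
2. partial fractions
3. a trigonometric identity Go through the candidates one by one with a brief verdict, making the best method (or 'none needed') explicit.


Technique: a trigonometric identity — the exponent on \sin^{2}{\left(3 v \right)} is even — the power-reduction identity is the standard preprocessing step.
- integration by parts — not the natural route: no polynomial-kernel product appears — a recursive parts reduction of the trigonometric product exists, but the identity rewrite is direct.
- partial fractions: the expression is not a ratio of polynomials that decomposes further.
- a trigonometric identity: applicable, and directly so.


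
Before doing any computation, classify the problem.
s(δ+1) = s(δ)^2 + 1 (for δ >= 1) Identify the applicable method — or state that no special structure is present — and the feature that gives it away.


Verdict: no special technique — no ansatz, no master substitution, no summation factor survives the nonlinearity here.


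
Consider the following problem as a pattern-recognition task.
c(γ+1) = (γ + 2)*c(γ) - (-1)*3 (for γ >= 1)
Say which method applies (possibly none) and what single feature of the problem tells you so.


Diagnosis: a summation factor — first-order linear but the coefficient γ + 2 moves with the index — divide by the cumulative product and telescope.


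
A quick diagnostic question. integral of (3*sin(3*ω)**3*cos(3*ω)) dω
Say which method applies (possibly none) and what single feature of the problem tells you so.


Best approach: u-substitution — structure check: outer function, inner expression sin(3*ω), inner derivative as a factor — the classic u = sin(3*ω) pattern.


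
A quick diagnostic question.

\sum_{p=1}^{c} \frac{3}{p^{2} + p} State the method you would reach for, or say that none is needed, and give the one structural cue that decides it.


Best approach: telescoping — the denominator's roots in \frac{3}{p^{2} + p} sit an integer apart: decomposition produces a self-cancelling chain.


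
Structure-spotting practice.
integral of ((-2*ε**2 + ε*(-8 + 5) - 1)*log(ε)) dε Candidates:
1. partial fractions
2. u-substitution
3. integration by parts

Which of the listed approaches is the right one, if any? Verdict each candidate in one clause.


Best approach: integration by parts — a polynomial next to log(ε): integrate the polynomial, differentiate the log, and the integral simplifies in one pass.
- partial fractions: there is no rational-function structure to decompose.
- u-substitution — no subexpression of the integrand pairs with its own derivative as a factor — individual terms may offer their own substitutions, but any change of variable covering the whole integral would have to be constructed from outside the expression.
- integration by parts: yes — fits the structure here.


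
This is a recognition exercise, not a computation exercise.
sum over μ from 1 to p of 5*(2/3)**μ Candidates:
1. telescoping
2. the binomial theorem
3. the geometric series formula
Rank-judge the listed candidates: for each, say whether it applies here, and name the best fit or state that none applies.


Best approach: the geometric series formula — consecutive terms stand in a fixed index-free ratio — the geometric sum formula closes it.
- telescoping: the terms as presented offer no neighboring cancellation — a telescoping rewrite may exist, but the displayed structure does not hand one over.
- the binomial theorem: no binomial coefficients pair with matched powers.
- the geometric series formula: yes, a natural case for it.


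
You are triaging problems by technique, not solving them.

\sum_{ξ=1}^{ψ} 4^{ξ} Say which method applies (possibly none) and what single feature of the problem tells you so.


Best approach: the geometric series formula — each summand is the previous one scaled by 4; that constant multiplier is itself the geometric structure.


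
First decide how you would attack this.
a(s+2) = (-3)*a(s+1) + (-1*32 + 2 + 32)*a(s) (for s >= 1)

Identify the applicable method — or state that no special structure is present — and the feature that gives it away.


Method: the characteristic-root method — no index-dependence in the weights and nothing inhomogeneous: classic characteristic-equation setup.


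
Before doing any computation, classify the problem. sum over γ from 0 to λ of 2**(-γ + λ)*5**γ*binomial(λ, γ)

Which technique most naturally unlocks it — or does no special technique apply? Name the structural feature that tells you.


Method: the binomial theorem — binomial coefficients against complementary powers of 5 and 2: recognize the binomial expansion and resum.


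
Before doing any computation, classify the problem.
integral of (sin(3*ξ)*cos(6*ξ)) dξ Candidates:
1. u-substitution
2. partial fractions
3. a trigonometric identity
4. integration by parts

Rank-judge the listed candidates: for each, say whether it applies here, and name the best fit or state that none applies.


Diagnosis: a trigonometric identity — the identity turns sin(3*ξ)*cos(6*ξ) into two lone cosines/sines, each trivially integrable.
- u-substitution — no subexpression of the integrand serves as a whole-integral substitution inner — individual terms may offer their own, but none carries its derivative as a factor of the full integrand; a working change of variable would have to be constructed from outside the expression.
- partial fractions — there is no rational-function structure to decompose.
- a trigonometric identity: applicable, and directly so.
- integration by parts: not the natural route: no polynomial-kernel product appears — a recursive parts reduction of the trigonometric product exists, but the identity rewrite is direct.


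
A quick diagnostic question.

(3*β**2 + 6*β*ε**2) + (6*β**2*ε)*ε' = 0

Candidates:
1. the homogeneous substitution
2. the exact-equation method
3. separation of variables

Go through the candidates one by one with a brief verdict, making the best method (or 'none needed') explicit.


Method: the exact-equation method — the mixed-partials test passes for 3*β**2 + 6*β*ε**2 and 6*β**2*ε, so a potential function exists as presented.
- the homogeneous substitution: the slope is not a function of the ratio of the variables alone.
- the exact-equation method — a fit — the right tool for this form.
- separation of variables: no algebra isolates the independent variable on one side and the unknown on the other.


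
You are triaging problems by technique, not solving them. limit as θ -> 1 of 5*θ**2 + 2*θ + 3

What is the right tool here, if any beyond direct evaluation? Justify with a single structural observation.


Best approach: no special technique — the function is continuous at 1; evaluation is itself the limit, no machinery required.


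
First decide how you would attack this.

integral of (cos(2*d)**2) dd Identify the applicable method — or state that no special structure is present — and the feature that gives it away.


Method: a trigonometric identity — cos(2*d)**2 carries an even exponent — trade it for double-angle cosines before integrating.


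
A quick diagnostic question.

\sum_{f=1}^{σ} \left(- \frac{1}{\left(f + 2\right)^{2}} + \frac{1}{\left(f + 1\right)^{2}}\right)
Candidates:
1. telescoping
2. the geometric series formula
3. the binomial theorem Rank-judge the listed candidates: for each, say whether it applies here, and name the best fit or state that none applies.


Diagnosis: telescoping — the generic term is a one-step difference of \frac{1}{\left(f + 1\right)^{2}}, so partial sums shortcut to endpoint evaluation.
- telescoping: a fit — the right tool for this form.
- the geometric series formula — the term-to-term ratio drifts with the index — the one thing the geometric formula cannot absorb.
- the binomial theorem — there is no pair of bases whose matched powers would reassemble into a single binomial power.


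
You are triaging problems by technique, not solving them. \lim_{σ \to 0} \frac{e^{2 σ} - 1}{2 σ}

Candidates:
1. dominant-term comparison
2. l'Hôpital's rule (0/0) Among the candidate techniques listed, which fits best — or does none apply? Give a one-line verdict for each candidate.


Technique: l'Hôpital's rule (0/0) — both numerator and denominator vanish at 0: the genuine 0/0 indeterminate that l'Hôpital exists for. A first-order expansion at the point is an equally standard path; the rule packages it.
- dominant-term comparison — this is not a rational comparison of growth rates at infinity.
- l'Hôpital's rule (0/0) — applies; the problem has the shape this method handles.


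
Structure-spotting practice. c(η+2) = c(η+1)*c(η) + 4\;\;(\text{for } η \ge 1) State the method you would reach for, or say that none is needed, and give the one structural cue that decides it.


Verdict: no special technique — the map from one term to the next is curved, not linear, so linear closed-form machinery does not attach.


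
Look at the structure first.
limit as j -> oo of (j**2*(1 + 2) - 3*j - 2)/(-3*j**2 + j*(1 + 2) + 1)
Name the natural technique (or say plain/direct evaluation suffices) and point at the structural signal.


Best approach: dominant-term comparison — divide by the highest power of j present: lower-order terms vanish and the dominant ratio remains. l'Hôpital's at-infinity variant applies to the expression viewed as a single quotient; the leading-term comparison is the direct route.


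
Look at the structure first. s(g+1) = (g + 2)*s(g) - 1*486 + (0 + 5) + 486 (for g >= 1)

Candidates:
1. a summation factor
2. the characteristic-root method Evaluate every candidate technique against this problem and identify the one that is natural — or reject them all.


Verdict: a summation factor — an index-dependent multiplier g + 2 rules out characteristic roots; a summation factor converts it to a pure difference.
- a summation factor: a fit — the right tool for this form.
- the characteristic-root method — an index-dependent weight blocks the pure exponential ansatz.


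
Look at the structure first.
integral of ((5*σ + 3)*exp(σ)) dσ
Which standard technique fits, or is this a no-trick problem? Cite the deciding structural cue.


Best approach: integration by parts — the integrand splits as 5*σ + 3 times exp(σ) — repeatedly differentiating the polynomial part kills it, which is the parts ladder.


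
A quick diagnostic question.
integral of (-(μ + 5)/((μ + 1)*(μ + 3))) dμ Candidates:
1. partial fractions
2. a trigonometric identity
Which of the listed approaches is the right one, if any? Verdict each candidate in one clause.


Diagnosis: partial fractions — a proper rational integrand whose denominator splits into simpler factors — decompose into partial fractions first.
- partial fractions — yes — fits the structure here.
- a trigonometric identity — with no trigonometric functions present, identity rewriting has no target.
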